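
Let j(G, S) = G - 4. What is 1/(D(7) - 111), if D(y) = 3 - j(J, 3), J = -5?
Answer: -1/99 ≈ -0.010101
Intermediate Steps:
j(G, S) = -4 + G
D(y) = 12 (D(y) = 3 - (-4 - 5) = 3 - 1*(-9) = 3 + 9 = 12)
1/(D(7) - 111) = 1/(12 - 111) = 1/(-99) = -1/99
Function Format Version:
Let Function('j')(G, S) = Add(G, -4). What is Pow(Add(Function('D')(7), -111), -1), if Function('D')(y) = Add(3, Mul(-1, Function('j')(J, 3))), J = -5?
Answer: Rational(-1, 99) ≈ -0.010101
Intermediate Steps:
Function('j')(G, S) = Add(-4, G)
Function('D')(y) = 12 (Function('D')(y) = Add(3, Mul(-1, Add(-4, -5))) = Add(3, Mul(-1, -9)) = Add(3, 9) = 12)
Pow(Add(Function('D')(7), -111), -1) = Pow(Add(12, -111), -1) = Pow(-99, -1) = Rational(-1, 99)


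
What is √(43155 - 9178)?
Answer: √33977 ≈ 184.33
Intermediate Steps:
√(43155 - 9178) = √33977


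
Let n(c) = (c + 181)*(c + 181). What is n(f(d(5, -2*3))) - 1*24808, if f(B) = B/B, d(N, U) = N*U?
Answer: 8316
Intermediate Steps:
f(B) = 1
n(c) = (181 + c)**2 (n(c) = (181 + c)*(181 + c) = (181 + c)**2)
n(f(d(5, -2*3))) - 1*24808 = (181 + 1)**2 - 1*24808 = 182**2 - 24808 = 33124 - 24808 = 8316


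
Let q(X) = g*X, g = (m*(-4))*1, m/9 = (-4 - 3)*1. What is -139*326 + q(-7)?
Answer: -47078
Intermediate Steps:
m = -63 (m = 9*((-4 - 3)*1) = 9*(-7*1) = 9*(-7) = -63)
g = 252 (g = -63*(-4)*1 = 252*1 = 252)
q(X) = 252*X
-139*326 + q(-7) = -139*326 + 252*(-7) = -45314 - 1764 = -47078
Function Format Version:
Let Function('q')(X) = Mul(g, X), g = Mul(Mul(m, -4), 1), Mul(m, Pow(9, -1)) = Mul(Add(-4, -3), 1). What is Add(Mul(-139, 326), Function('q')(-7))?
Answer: -47078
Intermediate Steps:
m = -63 (m = Mul(9, Mul(Add(-4, -3), 1)) = Mul(9, Mul(-7, 1)) = Mul(9, -7) = -63)
g = 252 (g = Mul(Mul(-63, -4), 1) = Mul(252, 1) = 252)
Function('q')(X) = Mul(252, X)
Add(Mul(-139, 326), Function('q')(-7)) = Add(Mul(-139, 326), Mul(252, -7)) = Add(-45314, -1764) = -47078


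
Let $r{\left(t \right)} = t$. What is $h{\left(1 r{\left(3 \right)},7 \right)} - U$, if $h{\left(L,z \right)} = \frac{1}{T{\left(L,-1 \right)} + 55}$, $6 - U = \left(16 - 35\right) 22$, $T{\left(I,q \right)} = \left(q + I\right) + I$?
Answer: $- \frac{25439}{60} \approx -423.98$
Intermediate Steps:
$T{\left(I,q \right)} = q + 2 I$ ($T{\left(I,q \right)} = \left(I + q\right) + I = q + 2 I$)
$U = 424$ ($U = 6 - \left(16 - 35\right) 22 = 6 - \left(-19\right) 22 = 6 - -418 = 6 + 418 = 424$)
$h{\left(L,z \right)} = \frac{1}{54 + 2 L}$ ($h{\left(L,z \right)} = \frac{1}{\left(-1 + 2 L\right) + 55} = \frac{1}{54 + 2 L}$)
$h{\left(1 r{\left(3 \right)},7 \right)} - U = \frac{1}{2 \left(27 + 1 \cdot 3\right)} - 424 = \frac{1}{2 \left(27 + 3\right)} - 424 = \frac{1}{2 \cdot 30} - 424 = \frac{1}{2} \cdot \frac{1}{30} - 424 = \frac{1}{60} - 424 = - \frac{25439}{60}$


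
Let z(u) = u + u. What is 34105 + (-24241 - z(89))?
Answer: 9686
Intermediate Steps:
z(u) = 2*u
34105 + (-24241 - z(89)) = 34105 + (-24241 - 2*89) = 34105 + (-24241 - 1*178) = 34105 + (-24241 - 178) = 34105 - 24419 = 9686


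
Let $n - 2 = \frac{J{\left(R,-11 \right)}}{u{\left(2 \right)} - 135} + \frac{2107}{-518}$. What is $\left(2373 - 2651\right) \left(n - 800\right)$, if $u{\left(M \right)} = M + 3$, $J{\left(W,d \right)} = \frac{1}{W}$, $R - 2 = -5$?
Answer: $\frac{1608757922}{7215} \approx 2.2297 \cdot 10^{5}$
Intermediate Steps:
$R = -3$ ($R = 2 - 5 = -3$)
$u{\left(M \right)} = 3 + M$
$n = - \frac{14899}{7215}$ ($n = 2 + \left(\frac{1}{\left(-3\right) \left(\left(3 + 2\right) - 135\right)} + \frac{2107}{-518}\right) = 2 - \left(\frac{301}{74} + \frac{1}{3 \left(5 - 135\right)}\right) = 2 - \left(\frac{301}{74} + \frac{1}{3 \left(-130\right)}\right) = 2 - \frac{29329}{7215} = - \frac{14899}{7215} \approx -2.065$)
$\left(2373 - 2651\right) \left(n - 800\right) = \left(2373 - 2651\right) \left(- \frac{14899}{7215} - 800\right) = \left(-278\right) \left(- \frac{5786899}{7215}\right) = \frac{1608757922}{7215}$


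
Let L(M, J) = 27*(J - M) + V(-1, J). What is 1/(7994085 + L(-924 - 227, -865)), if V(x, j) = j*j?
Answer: 1/8750032 ≈ 1.1429e-7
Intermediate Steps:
V(x, j) = j²
L(M, J) = J² - 27*M + 27*J (L(M, J) = 27*(J - M) + J² = (-27*M + 27*J) + J² = J² - 27*M + 27*J)
1/(7994085 + L(-924 - 227, -865)) = 1/(7994085 + ((-865)² - 27*(-924 - 227) + 27*(-865))) = 1/(7994085 + (748225 - 27*(-1151) - 23355)) = 1/(7994085 + (748225 + 31077 - 23355)) = 1/(7994085 + 755947) = 1/8750032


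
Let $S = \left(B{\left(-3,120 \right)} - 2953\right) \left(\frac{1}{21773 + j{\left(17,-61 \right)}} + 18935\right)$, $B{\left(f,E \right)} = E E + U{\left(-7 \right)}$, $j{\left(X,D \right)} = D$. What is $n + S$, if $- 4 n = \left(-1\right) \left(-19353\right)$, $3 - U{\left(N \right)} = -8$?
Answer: $\frac{2355235170567}{10856} \approx 2.1695 \cdot 10^{8}$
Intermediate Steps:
$U{\left(N \right)} = 11$ ($U{\left(N \right)} = 3 - -8 = 3 + 8 = 11$)
$B{\left(f,E \right)} = 11 + E^{2}$ ($B{\left(f,E \right)} = E E + 11 = E^{2} + 11 = 11 + E^{2}$)
$n = - \frac{19353}{4}$ ($n = - \frac{\left(-1\right) \left(-19353\right)}{4} = \left(- \frac{1}{4}\right) 19353 = - \frac{19353}{4} \approx -4838.3$)
$S = \frac{2355287694609}{10856}$ ($S = \left(\left(11 + 120^{2}\right) - 2953\right) \left(\frac{1}{21773 - 61} + 18935\right) = \left(\left(11 + 14400\right) - 2953\right) \left(\frac{1}{21712} + 18935\right) = \left(14411 - 2953\right) \left(\frac{1}{21712} + 18935\right) = 11458 \cdot \frac{411116721}{21712} = \frac{2355287694609}{10856} \approx 2.1696 \cdot 10^{8}$)
$n + S = - \frac{19353}{4} + \frac{2355287694609}{10856} = \frac{2355235170567}{10856}$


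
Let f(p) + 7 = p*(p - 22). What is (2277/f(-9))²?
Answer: 5184729/73984 ≈ 70.079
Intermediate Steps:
f(p) = -7 + p*(-22 + p) (f(p) = -7 + p*(p - 22) = -7 + p*(-22 + p))
(2277/f(-9))² = (2277/(-7 + (-9)² - 22*(-9)))² = (2277/(-7 + 81 + 198))² = (2277/272)² = 5184729/73984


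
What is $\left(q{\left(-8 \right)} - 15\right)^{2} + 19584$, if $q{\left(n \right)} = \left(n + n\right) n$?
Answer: $32353$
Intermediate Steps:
$q{\left(n \right)} = 2 n^{2}$ ($q{\left(n \right)} = 2 n n = 2 n^{2}$)
$\left(q{\left(-8 \right)} - 15\right)^{2} + 19584 = \left(2 \left(-8\right)^{2} - 15\right)^{2} + 19584 = \left(2 \cdot 64 - 15\right)^{2} + 19584 = \left(128 - 15\right)^{2} + 19584 = 113^{2} + 19584 = 12769 + 19584 = 32353$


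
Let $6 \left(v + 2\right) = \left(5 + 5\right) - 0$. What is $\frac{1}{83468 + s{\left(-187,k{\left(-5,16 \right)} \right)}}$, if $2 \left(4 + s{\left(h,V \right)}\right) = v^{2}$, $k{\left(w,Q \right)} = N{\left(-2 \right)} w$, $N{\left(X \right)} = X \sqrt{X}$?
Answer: $\frac{18}{1502353} \approx 1.1981 \cdot 10^{-5}$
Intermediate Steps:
$v = - \frac{1}{3}$ ($v = -2 + \frac{\left(5 + 5\right) - 0}{6} = -2 + \frac{10 + 0}{6} = -2 + \frac{1}{6} \cdot 10 = -2 + \frac{5}{3} = - \frac{1}{3} \approx -0.33333$)
$N{\left(X \right)} = X^{\frac{3}{2}}$
$k{\left(w,Q \right)} = - 2 i w \sqrt{2}$ ($k{\left(w,Q \right)} = \left(-2\right)^{\frac{3}{2}} w = - 2 i \sqrt{2} w = - 2 i w \sqrt{2}$)
$s{\left(h,V \right)} = - \frac{71}{18}$ ($s{\left(h,V \right)} = -4 + \frac{\left(- \frac{1}{3}\right)^{2}}{2} = -4 + \frac{1}{2} \cdot \frac{1}{9} = -4 + \frac{1}{18} = - \frac{71}{18}$)
$\frac{1}{83468 + s{\left(-187,k{\left(-5,16 \right)} \right)}} = \frac{1}{83468 - \frac{71}{18}} = \frac{1}{\frac{1502353}{18}} = \frac{18}{1502353}$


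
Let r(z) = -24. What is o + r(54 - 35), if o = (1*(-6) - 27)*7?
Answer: -255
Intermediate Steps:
o = -231 (o = (-6 - 27)*7 = -33*7 = -231)
o + r(54 - 35) = -231 - 24 = -255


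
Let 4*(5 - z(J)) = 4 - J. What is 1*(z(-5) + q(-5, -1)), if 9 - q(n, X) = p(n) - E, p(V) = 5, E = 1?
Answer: 31/4 ≈ 7.7500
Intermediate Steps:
z(J) = 4 + J/4 (z(J) = 5 - (4 - J)/4 = 5 + (-1 + J/4) = 4 + J/4)
q(n, X) = 5 (q(n, X) = 9 - (5 - 1*1) = 9 - (5 - 1) = 9 - 1*4 = 9 - 4 = 5)
1*(z(-5) + q(-5, -1)) = 1*((4 + (¼)*(-5)) + 5) = 1*((4 - 5/4) + 5) = 1*(11/4 + 5) = 1*(31/4) = 31/4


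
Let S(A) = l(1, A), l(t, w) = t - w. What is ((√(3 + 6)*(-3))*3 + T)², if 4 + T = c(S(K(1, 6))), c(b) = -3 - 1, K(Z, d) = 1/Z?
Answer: 1225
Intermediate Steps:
S(A) = 1 - A
c(b) = -4
T = -8 (T = -4 - 4 = -8)
((√(3 + 6)*(-3))*3 + T)² = ((√(3 + 6)*(-3))*3 - 8)² = ((√9*(-3))*3 - 8)² = ((3*(-3))*3 - 8)² = (-9*3 - 8)² = (-27 - 8)² = (-35)² = 1225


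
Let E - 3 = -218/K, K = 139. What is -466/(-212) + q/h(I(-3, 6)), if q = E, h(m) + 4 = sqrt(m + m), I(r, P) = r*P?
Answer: 399937/191542 - 597*I/3614 ≈ 2.088 - 0.16519*I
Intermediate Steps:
I(r, P) = P*r
h(m) = -4 + sqrt(2)*sqrt(m) (h(m) = -4 + sqrt(m + m) = -4 + sqrt(2*m) = -4 + sqrt(2)*sqrt(m))
E = 199/139 (E = 3 - 218/139 = 199/139 ≈ 1.4317)
q = 199/139 ≈ 1.4317
-466/(-212) + q/h(I(-3, 6)) = -466/(-212) + 199/(139*(-4 + sqrt(2)*sqrt(6*(-3)))) = -466*(-1/212) + 199/(139*(-4 + sqrt(2)*sqrt(-18))) = 233/106 + 199/(139*(-4 + sqrt(2)*(3*I*sqrt(2)))) = 233/106 + 199/(139*(-4 + 6*I)) = 233/106 + 199*((-4 - 6*I)/52)/139 = 233/106 + 199*(-4 - 6*I)/7228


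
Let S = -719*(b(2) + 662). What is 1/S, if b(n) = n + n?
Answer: -1/478854 ≈ -2.0883e-6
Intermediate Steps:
b(n) = 2*n
S = -478854 (S = -719*(2*2 + 662) = -719*(4 + 662) = -719*666 = -478854)
1/S = 1/(-478854) = -1/478854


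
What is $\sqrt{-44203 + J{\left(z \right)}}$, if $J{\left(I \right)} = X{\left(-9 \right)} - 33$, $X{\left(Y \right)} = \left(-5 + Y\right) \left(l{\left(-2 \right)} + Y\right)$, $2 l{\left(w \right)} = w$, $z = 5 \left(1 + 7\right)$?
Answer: $8 i \sqrt{689} \approx 209.99 i$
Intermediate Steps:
$z = 40$ ($z = 5 \cdot 8 = 40$)
$l{\left(w \right)} = \frac{w}{2}$
$X{\left(Y \right)} = \left(-1 + Y\right) \left(-5 + Y\right)$ ($X{\left(Y \right)} = \left(-5 + Y\right) \left(\frac{1}{2} \left(-2\right) + Y\right) = \left(-5 + Y\right) \left(-1 + Y\right) = \left(-1 + Y\right) \left(-5 + Y\right)$)
$J{\left(I \right)} = 107$ ($J{\left(I \right)} = \left(5 + \left(-9\right)^{2} - -54\right) - 33 = \left(5 + 81 + 54\right) - 33 = 140 - 33 = 107$)
$\sqrt{-44203 + J{\left(z \right)}} = \sqrt{-44203 + 107} = \sqrt{-44096} = 8 i \sqrt{689}$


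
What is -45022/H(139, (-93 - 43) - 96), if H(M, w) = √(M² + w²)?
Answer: -45022*√73145/73145 ≈ -166.47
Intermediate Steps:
-45022/H(139, (-93 - 43) - 96) = -45022/√(139² + ((-93 - 43) - 96)²) = -45022/√(19321 + (-136 - 96)²) = -45022/√(19321 + (-232)²) = -45022/√(19321 + 53824) = -45022*√73145/73145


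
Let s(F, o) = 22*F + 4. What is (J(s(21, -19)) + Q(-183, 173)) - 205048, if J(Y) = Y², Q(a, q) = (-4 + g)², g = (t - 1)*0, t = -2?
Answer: 12124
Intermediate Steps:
g = 0 (g = (-2 - 1)*0 = -3*0 = 0)
s(F, o) = 4 + 22*F
Q(a, q) = 16 (Q(a, q) = (-4 + 0)² = (-4)² = 16)
(J(s(21, -19)) + Q(-183, 173)) - 205048 = ((4 + 22*21)² + 16) - 205048 = ((4 + 462)² + 16) - 205048 = (466² + 16) - 205048 = (217156 + 16) - 205048 = 217172 - 205048 = 12124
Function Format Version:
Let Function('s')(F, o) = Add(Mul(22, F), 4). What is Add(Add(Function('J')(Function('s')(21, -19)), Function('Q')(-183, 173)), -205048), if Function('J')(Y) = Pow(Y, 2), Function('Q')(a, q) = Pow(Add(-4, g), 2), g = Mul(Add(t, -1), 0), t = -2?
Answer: 12124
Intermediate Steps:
g = 0 (g = Mul(Add(-2, -1), 0) = Mul(-3, 0) = 0)
Function('s')(F, o) = Add(4, Mul(22, F))
Function('Q')(a, q) = 16 (Function('Q')(a, q) = Pow(Add(-4, 0), 2) = Pow(-4, 2) = 16)
Add(Add(Function('J')(Function('s')(21, -19)), Function('Q')(-183, 173)), -205048) = Add(Add(Pow(Add(4, Mul(22, 21)), 2), 16), -205048) = Add(Add(Pow(Add(4, 462), 2), 16), -205048) = Add(Add(Pow(466, 2), 16), -205048) = Add(Add(217156, 16), -205048) = Add(217172, -205048) = 12124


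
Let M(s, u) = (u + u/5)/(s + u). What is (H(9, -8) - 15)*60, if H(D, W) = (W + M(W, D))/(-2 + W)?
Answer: -4584/5 ≈ -916.80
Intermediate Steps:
M(s, u) = 6*u/(5*(s + u)) (M(s, u) = (u + u*(⅕))/(s + u) = (u + u/5)/(s + u) = (6*u/5)/(s + u) = 6*u/(5*(s + u)))
H(D, W) = (W + 6*D/(5*(D + W)))/(-2 + W) (H(D, W) = (W + 6*D/(5*(W + D)))/(-2 + W) = (W + 6*D/(5*(D + W)))/(-2 + W))
(H(9, -8) - 15)*60 = (((6/5)*9 - 8*(9 - 8))/((-2 - 8)*(9 - 8)) - 15)*60 = ((54/5 - 8*1)/(-10*1) - 15)*60 = (-⅒*1*(54/5 - 8) - 15)*60 = (-⅒*1*14/5 - 15)*60 = (-7/25 - 15)*60 = -382/25*60 = -4584/5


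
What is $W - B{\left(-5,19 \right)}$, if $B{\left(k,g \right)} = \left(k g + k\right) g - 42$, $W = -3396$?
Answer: $-1454$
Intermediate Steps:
$B{\left(k,g \right)} = -42 + g \left(k + g k\right)$ ($B{\left(k,g \right)} = \left(g k + k\right) g - 42 = \left(k + g k\right) g - 42 = g \left(k + g k\right) - 42 = -42 + g \left(k + g k\right)$)
$W - B{\left(-5,19 \right)} = -3396 - \left(-42 + 19 \left(-5\right) - 5 \cdot 19^{2}\right) = -3396 - \left(-42 - 95 - 1805\right) = -3396 - -1942 = -3396 + 1942 = -1454$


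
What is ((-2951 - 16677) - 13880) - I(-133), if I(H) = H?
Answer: -33375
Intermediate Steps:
((-2951 - 16677) - 13880) - I(-133) = ((-2951 - 16677) - 13880) - 1*(-133) = (-19628 - 13880) + 133 = -33508 + 133 = -33375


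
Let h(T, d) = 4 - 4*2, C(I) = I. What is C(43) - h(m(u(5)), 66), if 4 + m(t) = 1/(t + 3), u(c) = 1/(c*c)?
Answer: 47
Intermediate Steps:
u(c) = c**(-2)
m(t) = -4 + 1/(3 + t) (m(t) = -4 + 1/(t + 3) = -4 + 1/(3 + t))
h(T, d) = -4 (h(T, d) = 4 - 8 = -4)
C(43) - h(m(u(5)), 66) = 43 - 1*(-4) = 43 + 4 = 47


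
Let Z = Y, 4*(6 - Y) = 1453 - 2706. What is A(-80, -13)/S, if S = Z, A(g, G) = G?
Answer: -52/1277 ≈ -0.040720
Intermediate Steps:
Y = 1277/4 (Y = 6 - (1453 - 2706)/4 = 6 - 1/4*(-1253) = 6 + 1253/4 = 1277/4 ≈ 319.25)
Z = 1277/4 ≈ 319.25
S = 1277/4 ≈ 319.25
A(-80, -13)/S = -13/1277/4 = -13*4/1277 = -52/1277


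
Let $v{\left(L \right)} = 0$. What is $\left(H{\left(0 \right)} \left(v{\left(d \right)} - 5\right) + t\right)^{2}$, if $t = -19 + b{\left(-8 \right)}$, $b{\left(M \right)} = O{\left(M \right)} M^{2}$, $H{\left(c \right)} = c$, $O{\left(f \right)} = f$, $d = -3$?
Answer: $281961$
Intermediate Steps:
$b{\left(M \right)} = M^{3}$ ($b{\left(M \right)} = M M^{2} = M^{3}$)
$t = -531$ ($t = -19 + \left(-8\right)^{3} = -19 - 512 = -531$)
$\left(H{\left(0 \right)} \left(v{\left(d \right)} - 5\right) + t\right)^{2} = \left(0 \left(0 - 5\right) - 531\right)^{2} = \left(0 \left(-5\right) - 531\right)^{2} = \left(0 - 531\right)^{2} = \left(-531\right)^{2} = 281961$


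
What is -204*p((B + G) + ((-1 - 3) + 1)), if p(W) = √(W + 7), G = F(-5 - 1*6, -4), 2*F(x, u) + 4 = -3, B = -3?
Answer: -102*I*√10 ≈ -322.55*I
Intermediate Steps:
F(x, u) = -7/2 (F(x, u) = -2 + (½)*(-3) = -2 - 3/2 = -7/2)
G = -7/2 ≈ -3.5000
p(W) = √(7 + W)
-204*p((B + G) + ((-1 - 3) + 1)) = -204*√(7 + ((-3 - 7/2) + ((-1 - 3) + 1))) = -204*√(7 + (-13/2 + (-4 + 1))) = -204*√(7 + (-13/2 - 3)) = -204*√(7 - 19/2) = -102*I*√10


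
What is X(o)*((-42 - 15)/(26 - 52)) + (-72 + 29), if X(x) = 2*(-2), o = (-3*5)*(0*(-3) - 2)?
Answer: -673/13 ≈ -51.769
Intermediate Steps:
o = 30 (o = -15*(0 - 2) = -15*(-2) = 30)
X(x) = -4
X(o)*((-42 - 15)/(26 - 52)) + (-72 + 29) = -4*(-42 - 15)/(26 - 52) + (-72 + 29) = -(-228)/(-26) - 43 = -(-228)*(-1)/26 - 43 = -4*57/26 - 43 = -114/13 - 43 = -673/13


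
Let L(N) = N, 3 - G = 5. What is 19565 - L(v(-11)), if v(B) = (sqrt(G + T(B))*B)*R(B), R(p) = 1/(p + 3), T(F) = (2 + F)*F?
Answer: 19565 - 11*sqrt(97)/8 ≈ 19551.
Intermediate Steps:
T(F) = F*(2 + F)
G = -2 (G = 3 - 1*5 = 3 - 5 = -2)
R(p) = 1/(3 + p)
v(B) = B*sqrt(-2 + B*(2 + B))/(3 + B) (v(B) = (sqrt(-2 + B*(2 + B))*B)/(3 + B) = (B*sqrt(-2 + B*(2 + B)))/(3 + B) = B*sqrt(-2 + B*(2 + B))/(3 + B))
19565 - L(v(-11)) = 19565 - (-11)*sqrt(-2 - 11*(2 - 11))/(3 - 11) = 19565 - (-11)*sqrt(-2 - 11*(-9))/(-8) = 19565 - (-11)*sqrt(-2 + 99)*(-1)/8 = 19565 - (-11)*sqrt(97)*(-1)/8 = 19565 - 11*sqrt(97)/8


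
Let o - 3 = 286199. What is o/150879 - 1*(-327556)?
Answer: 49421607926/150879 ≈ 3.2756e+5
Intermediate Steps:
o = 286202 (o = 3 + 286199 = 286202)
o/150879 - 1*(-327556) = 286202/150879 - 1*(-327556) = 286202*(1/150879) + 327556 = 286202/150879 + 327556 = 49421607926/150879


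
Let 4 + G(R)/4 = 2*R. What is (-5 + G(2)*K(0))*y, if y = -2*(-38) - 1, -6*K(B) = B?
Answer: -375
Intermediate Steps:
K(B) = -B/6
G(R) = -16 + 8*R (G(R) = -16 + 4*(2*R) = -16 + 8*R)
y = 75 (y = 76 - 1 = 75)
(-5 + G(2)*K(0))*y = (-5 + (-16 + 8*2)*(-⅙*0))*75 = (-5 + (-16 + 16)*0)*75 = (-5 + 0*0)*75 = (-5 + 0)*75 = -5*75 = -375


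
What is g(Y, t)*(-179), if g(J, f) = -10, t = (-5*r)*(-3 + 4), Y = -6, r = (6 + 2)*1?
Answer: 1790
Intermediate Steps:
r = 8 (r = 8*1 = 8)
t = -40 (t = (-5*8)*(-3 + 4) = -40*1 = -40)
g(Y, t)*(-179) = -10*(-179) = 1790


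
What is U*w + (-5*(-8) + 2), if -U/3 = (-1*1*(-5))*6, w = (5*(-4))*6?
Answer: 10842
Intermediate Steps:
w = -120 (w = -20*6 = -120)
U = -90 (U = -3*-1*1*(-5)*6 = -3*(-1*(-5))*6 = -15*6 = -3*30 = -90)
U*w + (-5*(-8) + 2) = -90*(-120) + (-5*(-8) + 2) = 10800 + (40 + 2) = 10800 + 42 = 10842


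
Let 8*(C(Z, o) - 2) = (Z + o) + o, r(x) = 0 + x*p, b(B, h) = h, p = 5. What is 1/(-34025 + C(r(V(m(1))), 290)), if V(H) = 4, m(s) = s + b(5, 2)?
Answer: -1/33948 ≈ -2.9457e-5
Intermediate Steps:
m(s) = 2 + s (m(s) = s + 2 = 2 + s)
r(x) = 5*x (r(x) = 0 + x*5 = 0 + 5*x = 5*x)
C(Z, o) = 2 + o/4 + Z/8 (C(Z, o) = 2 + ((Z + o) + o)/8 = 2 + (Z + 2*o)/8 = 2 + (o/4 + Z/8) = 2 + o/4 + Z/8)
1/(-34025 + C(r(V(m(1))), 290)) = 1/(-34025 + (2 + (1/4)*290 + (5*4)/8)) = 1/(-34025 + (2 + 145/2 + (1/8)*20)) = 1/(-34025 + (2 + 145/2 + 5/2)) = 1/(-34025 + 77) = 1/(-33948) = -1/33948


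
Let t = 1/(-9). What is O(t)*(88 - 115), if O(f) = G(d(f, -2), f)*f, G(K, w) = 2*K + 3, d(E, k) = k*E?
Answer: 31/3 ≈ 10.333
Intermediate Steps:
d(E, k) = E*k
t = -1/9 ≈ -0.11111
G(K, w) = 3 + 2*K
O(f) = f*(3 - 4*f) (O(f) = (3 + 2*(f*(-2)))*f = (3 + 2*(-2*f))*f = (3 - 4*f)*f = f*(3 - 4*f))
O(t)*(88 - 115) = (-(3 - 4*(-1/9))/9)*(88 - 115) = -(3 + 4/9)/9*(-27) = -1/9*31/9*(-27) = -31/81*(-27) = 31/3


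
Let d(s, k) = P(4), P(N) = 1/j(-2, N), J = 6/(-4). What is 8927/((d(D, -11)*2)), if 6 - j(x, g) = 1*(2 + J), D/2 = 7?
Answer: 98197/4 ≈ 24549.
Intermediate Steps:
J = -3/2 (J = 6*(-¼) = -3/2 ≈ -1.5000)
D = 14 (D = 2*7 = 14)
j(x, g) = 11/2 (j(x, g) = 6 - (2 - 3/2) = 6 - 1/2 = 6 - 1*½ = 6 - ½ = 11/2)
P(N) = 2/11 (P(N) = 1/(11/2) = 2/11)
d(s, k) = 2/11
8927/((d(D, -11)*2)) = 8927/(((2/11)*2)) = 8927/(4/11) = 8927*(11/4) = 98197/4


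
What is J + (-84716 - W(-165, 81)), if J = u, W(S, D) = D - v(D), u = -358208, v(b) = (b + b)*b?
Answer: -429883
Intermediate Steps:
v(b) = 2*b**2 (v(b) = (2*b)*b = 2*b**2)
W(S, D) = D - 2*D**2
J = -358208
J + (-84716 - W(-165, 81)) = -358208 + (-84716 - 81*(1 - 2*81)) = -358208 + (-84716 - 81*(1 - 162)) = -358208 + (-84716 - 81*(-161)) = -358208 + (-84716 - 1*(-13041)) = -358208 + (-84716 + 13041) = -358208 - 71675 = -429883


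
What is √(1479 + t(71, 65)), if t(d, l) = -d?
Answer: 8*√22 ≈ 37.523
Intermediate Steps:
√(1479 + t(71, 65)) = √(1479 - 1*71) = √(1479 - 71) = √1408 = 8*√22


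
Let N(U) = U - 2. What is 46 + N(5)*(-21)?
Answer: -17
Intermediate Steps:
N(U) = -2 + U
46 + N(5)*(-21) = 46 + (-2 + 5)*(-21) = 46 + 3*(-21) = 46 - 63 = -17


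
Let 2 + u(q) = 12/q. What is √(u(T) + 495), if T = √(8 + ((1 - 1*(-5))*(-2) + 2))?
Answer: √(493 - 6*I*√2) ≈ 22.204 - 0.1911*I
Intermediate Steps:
T = I*√2 (T = √(8 + ((1 + 5)*(-2) + 2)) = √(8 + (6*(-2) + 2)) = √(8 + (-12 + 2)) = √(8 - 10) = √(-2) = I*√2 ≈ 1.4142*I)
u(q) = -2 + 12/q
√(u(T) + 495) = √((-2 + 12/((I*√2))) + 495) = √((-2 + 12*(-I*√2/2)) + 495) = √((-2 - 6*I*√2) + 495) = √(493 - 6*I*√2)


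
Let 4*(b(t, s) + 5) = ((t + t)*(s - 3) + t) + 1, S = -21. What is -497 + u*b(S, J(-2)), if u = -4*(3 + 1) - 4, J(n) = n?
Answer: -1347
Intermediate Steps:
b(t, s) = -19/4 + t/4 + t*(-3 + s)/2 (b(t, s) = -5 + (((t + t)*(s - 3) + t) + 1)/4 = -5 + (((2*t)*(-3 + s) + t) + 1)/4 = -5 + ((2*t*(-3 + s) + t) + 1)/4 = -5 + ((t + 2*t*(-3 + s)) + 1)/4 = -5 + (1 + t + 2*t*(-3 + s))/4 = -5 + (1/4 + t/4 + t*(-3 + s)/2) = -19/4 + t/4 + t*(-3 + s)/2)
u = -20 (u = -4*4 - 4 = -16 - 4 = -20)
-497 + u*b(S, J(-2)) = -497 - 20*(-19/4 - 5/4*(-21) + (1/2)*(-2)*(-21)) = -497 - 20*(-19/4 + 105/4 + 21) = -497 - 20*85/2 = -497 - 850 = -1347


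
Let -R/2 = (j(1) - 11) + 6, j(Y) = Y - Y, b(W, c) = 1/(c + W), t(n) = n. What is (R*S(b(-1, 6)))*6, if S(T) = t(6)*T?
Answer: 72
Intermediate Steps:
b(W, c) = 1/(W + c)
S(T) = 6*T
j(Y) = 0
R = 10 (R = -2*((0 - 11) + 6) = -2*(-11 + 6) = -2*(-5) = 10)
(R*S(b(-1, 6)))*6 = (10*(6/(-1 + 6)))*6 = (10*(6/5))*6 = 12*6 = 72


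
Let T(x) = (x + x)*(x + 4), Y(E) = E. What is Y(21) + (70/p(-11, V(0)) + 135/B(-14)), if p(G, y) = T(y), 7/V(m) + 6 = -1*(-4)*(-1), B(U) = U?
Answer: -1753/462 ≈ -3.7944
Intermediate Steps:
V(m) = -7/10 (V(m) = 7/(-6 - 1*(-4)*(-1)) = 7/(-6 + 4*(-1)) = 7/(-6 - 4) = 7/(-10) = 7*(-1/10) = -7/10)
T(x) = 2*x*(4 + x) (T(x) = (2*x)*(4 + x) = 2*x*(4 + x))
p(G, y) = 2*y*(4 + y)
Y(21) + (70/p(-11, V(0)) + 135/B(-14)) = 21 + (70/((2*(-7/10)*(4 - 7/10))) + 135/(-14)) = 21 + (70/((2*(-7/10)*(33/10))) + 135*(-1/14)) = 21 + (70/(-231/50) - 135/14) = 21 + (70*(-50/231) - 135/14) = 21 + (-500/33 - 135/14) = 21 - 11455/462 = -1753/462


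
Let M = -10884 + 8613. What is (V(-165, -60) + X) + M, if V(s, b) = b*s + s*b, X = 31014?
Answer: 48543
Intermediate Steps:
V(s, b) = 2*b*s (V(s, b) = b*s + b*s = 2*b*s)
M = -2271
(V(-165, -60) + X) + M = (2*(-60)*(-165) + 31014) - 2271 = (19800 + 31014) - 2271 = 50814 - 2271 = 48543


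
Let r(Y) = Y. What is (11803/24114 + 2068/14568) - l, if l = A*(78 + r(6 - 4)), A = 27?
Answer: -5267850906/2439533 ≈ -2159.4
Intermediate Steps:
l = 2160 (l = 27*(78 + (6 - 4)) = 27*(78 + 2) = 27*80 = 2160)
(11803/24114 + 2068/14568) - l = (11803/24114 + 2068/14568) - 1*2160 = (11803*(1/24114) + 2068*(1/14568)) - 2160 = (11803/24114 + 517/3642) - 2160 = 1540374/2439533 - 2160 = -5267850906/2439533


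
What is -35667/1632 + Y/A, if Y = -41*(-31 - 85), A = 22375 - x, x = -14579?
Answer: -218379421/10051488 ≈ -21.726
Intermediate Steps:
A = 36954 (A = 22375 - 1*(-14579) = 22375 + 14579 = 36954)
Y = 4756 (Y = -41*(-116) = 4756)
-35667/1632 + Y/A = -35667/1632 + 4756/36954 = -35667*1/1632 + 4756*(1/36954) = -11889/544 + 2378/18477 = -218379421/10051488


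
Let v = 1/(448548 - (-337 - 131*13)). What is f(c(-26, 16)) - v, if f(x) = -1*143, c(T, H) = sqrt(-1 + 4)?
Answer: -64434085/450588 ≈ -143.00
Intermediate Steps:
c(T, H) = sqrt(3)
f(x) = -143
v = 1/450588 (v = 1/(448548 - (-337 - 1703)) = 1/(448548 - 1*(-2040)) = 1/(448548 + 2040) = 1/450588 ≈ 2.2193e-6)
f(c(-26, 16)) - v = -143 - 1*1/450588 = -143 - 1/450588 = -64434085/450588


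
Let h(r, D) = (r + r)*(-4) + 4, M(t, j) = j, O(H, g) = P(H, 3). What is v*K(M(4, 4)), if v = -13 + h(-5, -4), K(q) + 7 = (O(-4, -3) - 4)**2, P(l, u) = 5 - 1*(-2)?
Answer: 62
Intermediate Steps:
P(l, u) = 7 (P(l, u) = 5 + 2 = 7)
O(H, g) = 7
h(r, D) = 4 - 8*r (h(r, D) = (2*r)*(-4) + 4 = -8*r + 4 = 4 - 8*r)
K(q) = 2 (K(q) = -7 + (7 - 4)**2 = -7 + 3**2 = -7 + 9 = 2)
v = 31 (v = -13 + (4 - 8*(-5)) = -13 + (4 + 40) = -13 + 44 = 31)
v*K(M(4, 4)) = 31*2 = 62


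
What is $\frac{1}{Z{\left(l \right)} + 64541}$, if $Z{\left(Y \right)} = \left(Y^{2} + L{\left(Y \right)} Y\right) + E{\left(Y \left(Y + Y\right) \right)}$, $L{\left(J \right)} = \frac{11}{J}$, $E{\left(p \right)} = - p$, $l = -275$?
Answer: $- \frac{1}{11073} \approx -9.031 \cdot 10^{-5}$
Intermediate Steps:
$Z{\left(Y \right)} = 11 - Y^{2}$ ($Z{\left(Y \right)} = \left(Y^{2} + \frac{11}{Y} Y\right) - Y \left(Y + Y\right) = \left(Y^{2} + 11\right) - Y 2 Y = \left(11 + Y^{2}\right) - 2 Y^{2} = 11 - Y^{2}$)
$\frac{1}{Z{\left(l \right)} + 64541} = \frac{1}{\left(11 - \left(-275\right)^{2}\right) + 64541} = \frac{1}{\left(11 - 75625\right) + 64541} = \frac{1}{-75614 + 64541} = \frac{1}{-11073} = - \frac{1}{11073}$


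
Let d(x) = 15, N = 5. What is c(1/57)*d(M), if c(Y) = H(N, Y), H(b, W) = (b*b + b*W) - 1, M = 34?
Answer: 6865/19 ≈ 361.32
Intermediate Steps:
H(b, W) = -1 + b**2 + W*b (H(b, W) = (b**2 + W*b) - 1 = -1 + b**2 + W*b)
c(Y) = 24 + 5*Y (c(Y) = -1 + 5**2 + Y*5 = -1 + 25 + 5*Y = 24 + 5*Y)
c(1/57)*d(M) = (24 + 5/57)*15 = (1373/57)*15 = 6865/19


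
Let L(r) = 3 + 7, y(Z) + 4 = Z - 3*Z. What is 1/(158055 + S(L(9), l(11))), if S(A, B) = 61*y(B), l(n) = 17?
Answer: 1/155737 ≈ 6.4211e-6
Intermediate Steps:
y(Z) = -4 - 2*Z (y(Z) = -4 + (Z - 3*Z) = -4 - 2*Z)
L(r) = 10
S(A, B) = -244 - 122*B (S(A, B) = 61*(-4 - 2*B) = -244 - 122*B)
1/(158055 + S(L(9), l(11))) = 1/(158055 + (-244 - 122*17)) = 1/(158055 + (-244 - 2074)) = 1/(158055 - 2318) = 1/155737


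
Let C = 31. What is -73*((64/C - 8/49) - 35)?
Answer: 3670221/1519 ≈ 2416.2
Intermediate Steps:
-73*((64/C - 8/49) - 35) = -73*((64/31 - 8/49) - 35) = -73*(2888/1519 - 35) = -73*(-50277/1519) = 3670221/1519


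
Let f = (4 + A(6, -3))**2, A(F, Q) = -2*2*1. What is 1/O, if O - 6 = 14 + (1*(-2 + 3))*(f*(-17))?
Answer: 1/20 ≈ 0.050000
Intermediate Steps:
A(F, Q) = -4 (A(F, Q) = -4*1 = -4)
f = 0 (f = (4 - 4)**2 = 0**2 = 0)
O = 20 (O = 6 + (14 + (1*(-2 + 3))*(0*(-17))) = 6 + (14 + (1*1)*0) = 6 + (14 + 1*0) = 6 + (14 + 0) = 6 + 14 = 20)
1/O = 1/20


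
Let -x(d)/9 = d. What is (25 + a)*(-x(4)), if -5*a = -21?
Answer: 5256/5 ≈ 1051.2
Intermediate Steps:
a = 21/5 (a = -1/5*(-21) = 21/5 ≈ 4.2000)
x(d) = -9*d
(25 + a)*(-x(4)) = (25 + 21/5)*(-(-9)*4) = 146*(-1*(-36))/5 = (146/5)*36 = 5256/5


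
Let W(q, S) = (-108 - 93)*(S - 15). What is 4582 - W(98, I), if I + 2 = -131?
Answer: -25166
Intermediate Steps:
I = -133 (I = -2 - 131 = -133)
W(q, S) = 3015 - 201*S (W(q, S) = -201*(-15 + S) = 3015 - 201*S)
4582 - W(98, I) = 4582 - (3015 - 201*(-133)) = 4582 - (3015 + 26733) = 4582 - 1*29748 = 4582 - 29748 = -25166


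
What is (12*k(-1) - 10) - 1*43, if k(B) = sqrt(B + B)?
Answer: -53 + 12*I*sqrt(2) ≈ -53.0 + 16.971*I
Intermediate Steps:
k(B) = sqrt(2)*sqrt(B) (k(B) = sqrt(2*B) = sqrt(2)*sqrt(B))
(12*k(-1) - 10) - 1*43 = (12*(sqrt(2)*sqrt(-1)) - 10) - 1*43 = (12*(sqrt(2)*I) - 10) - 43 = (12*(I*sqrt(2)) - 10) - 43 = (12*I*sqrt(2) - 10) - 43 = (-10 + 12*I*sqrt(2)) - 43 = -53 + 12*I*sqrt(2)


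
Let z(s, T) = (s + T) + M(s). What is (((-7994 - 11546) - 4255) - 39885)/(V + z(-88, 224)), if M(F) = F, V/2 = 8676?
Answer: -1592/435 ≈ -3.6598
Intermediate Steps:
V = 17352 (V = 2*8676 = 17352)
z(s, T) = T + 2*s (z(s, T) = (s + T) + s = (T + s) + s = T + 2*s)
(((-7994 - 11546) - 4255) - 39885)/(V + z(-88, 224)) = (((-7994 - 11546) - 4255) - 39885)/(17352 + (224 + 2*(-88))) = ((-19540 - 4255) - 39885)/(17352 + (224 - 176)) = (-23795 - 39885)/(17352 + 48) = -63680/17400 = -63680*1/17400 = -1592/435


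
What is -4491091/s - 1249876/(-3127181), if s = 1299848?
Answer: -1129073238693/369532724408 ≈ -3.0554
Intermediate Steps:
-4491091/s - 1249876/(-3127181) = -4491091/1299848 - 1249876/(-3127181) = -4491091*1/1299848 - 1249876*(-1/3127181) = -408281/118168 + 1249876/3127181 = -1129073238693/369532724408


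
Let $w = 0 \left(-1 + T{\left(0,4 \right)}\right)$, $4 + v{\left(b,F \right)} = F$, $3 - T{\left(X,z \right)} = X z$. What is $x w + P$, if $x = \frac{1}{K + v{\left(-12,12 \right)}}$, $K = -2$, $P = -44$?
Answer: $-44$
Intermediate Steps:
$T{\left(X,z \right)} = 3 - X z$
$v{\left(b,F \right)} = -4 + F$
$x = \frac{1}{6}$ ($x = \frac{1}{-2 + \left(-4 + 12\right)} = \frac{1}{-2 + 8} = \frac{1}{6} \approx 0.16667$)
$w = 0$ ($w = 0 \left(-1 + \left(3 - 0 \cdot 4\right)\right) = 0 \left(-1 + \left(3 + 0\right)\right) = 0 \left(-1 + 3\right) = 0 \cdot 2 = 0$)
$x w + P = \frac{1}{6} \cdot 0 - 44 = 0 - 44 = -44$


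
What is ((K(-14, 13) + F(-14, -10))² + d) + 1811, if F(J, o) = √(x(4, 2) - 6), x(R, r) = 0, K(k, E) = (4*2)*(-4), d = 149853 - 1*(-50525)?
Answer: 203207 - 64*I*√6 ≈ 2.0321e+5 - 156.77*I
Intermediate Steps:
d = 200378 (d = 149853 + 50525 = 200378)
K(k, E) = -32 (K(k, E) = 8*(-4) = -32)
F(J, o) = I*√6 (F(J, o) = √(0 - 6) = √(-6) = I*√6)
((K(-14, 13) + F(-14, -10))² + d) + 1811 = ((-32 + I*√6)² + 200378) + 1811 = (200378 + (-32 + I*√6)²) + 1811 = 202189 + (-32 + I*√6)²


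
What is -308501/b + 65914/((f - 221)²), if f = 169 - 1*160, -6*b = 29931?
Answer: 14194080933/224203144 ≈ 63.309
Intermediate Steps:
b = -9977/2 (b = -⅙*29931 = -9977/2 ≈ -4988.5)
f = 9 (f = 169 - 160 = 9)
-308501/b + 65914/((f - 221)²) = -308501/(-9977/2) + 65914/((9 - 221)²) = -308501*(-2/9977) + 65914/((-212)²) = 617002/9977 + 65914/44944 = 617002/9977 + 65914*(1/44944) = 617002/9977 + 32957/22472 = 14194080933/224203144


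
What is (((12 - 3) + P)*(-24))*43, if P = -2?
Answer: -7224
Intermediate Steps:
(((12 - 3) + P)*(-24))*43 = (((12 - 3) - 2)*(-24))*43 = ((9 - 2)*(-24))*43 = (7*(-24))*43 = -168*43 = -7224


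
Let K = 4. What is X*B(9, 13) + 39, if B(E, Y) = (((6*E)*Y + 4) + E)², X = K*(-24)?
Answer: -49077561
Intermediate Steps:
X = -96 (X = 4*(-24) = -96)
B(E, Y) = (4 + E + 6*E*Y)² (B(E, Y) = ((6*E*Y + 4) + E)² = ((4 + 6*E*Y) + E)² = (4 + E + 6*E*Y)²)
X*B(9, 13) + 39 = -96*(4 + 9 + 6*9*13)² + 39 = -96*(4 + 9 + 702)² + 39 = -96*715² + 39 = -96*511225 + 39 = -49077600 + 39 = -49077561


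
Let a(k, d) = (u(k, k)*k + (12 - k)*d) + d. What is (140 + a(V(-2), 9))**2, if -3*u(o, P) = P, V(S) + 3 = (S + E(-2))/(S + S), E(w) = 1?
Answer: 179640409/2304 ≈ 77969.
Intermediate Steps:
V(S) = -3 + (1 + S)/(2*S) (V(S) = -3 + (S + 1)/(S + S) = -3 + (1 + S)/((2*S)) = -3 + (1 + S)*(1/(2*S)) = -3 + (1 + S)/(2*S))
u(o, P) = -P/3
a(k, d) = d - k**2/3 + d*(12 - k) (a(k, d) = ((-k/3)*k + (12 - k)*d) + d = (-k**2/3 + d*(12 - k)) + d = d - k**2/3 + d*(12 - k))
(140 + a(V(-2), 9))**2 = (140 + (13*9 - (1 - 5*(-2))**2/16/3 - 1*9*(1/2)*(1 - 5*(-2))/(-2)))**2 = (140 + (117 - (1 + 10)**2/16/3 - 1*9*(1/2)*(-1/2)*(1 + 10)))**2 = (140 + (117 - ((1/2)*(-1/2)*11)**2/3 - 1*9*(1/2)*(-1/2)*11))**2 = (140 + (117 - (-11/4)**2/3 - 1*9*(-11/4)))**2 = (140 + (117 - 1/3*121/16 + 99/4))**2 = (140 + (117 - 121/48 + 99/4))**2 = (140 + 6683/48)**2 = (13403/48)**2 = 179640409/2304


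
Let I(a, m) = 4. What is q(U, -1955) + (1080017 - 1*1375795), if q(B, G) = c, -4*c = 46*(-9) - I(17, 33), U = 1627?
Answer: -591347/2 ≈ -2.9567e+5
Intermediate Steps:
c = 209/2 (c = -(46*(-9) - 1*4)/4 = -(-414 - 4)/4 = -¼*(-418) = 209/2 ≈ 104.50)
q(B, G) = 209/2
q(U, -1955) + (1080017 - 1*1375795) = 209/2 + (1080017 - 1*1375795) = 209/2 + (1080017 - 1375795) = 209/2 - 295778 = -591347/2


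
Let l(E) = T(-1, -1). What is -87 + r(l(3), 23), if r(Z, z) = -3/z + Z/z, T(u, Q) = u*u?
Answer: -2003/23 ≈ -87.087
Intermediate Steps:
T(u, Q) = u²
l(E) = 1 (l(E) = (-1)² = 1)
-87 + r(l(3), 23) = -87 + (-3 + 1)/23 = -87 + (1/23)*(-2) = -87 - 2/23 = -2003/23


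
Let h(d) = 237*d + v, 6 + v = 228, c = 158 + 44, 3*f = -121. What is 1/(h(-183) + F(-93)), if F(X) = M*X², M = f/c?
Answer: -202/9064941 ≈ -2.2284e-5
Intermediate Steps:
f = -121/3 (f = (⅓)*(-121) = -121/3 ≈ -40.333)
c = 202
v = 222 (v = -6 + 228 = 222)
M = -121/606 (M = -121/3/202 = -121/3*1/202 = -121/606 ≈ -0.19967)
F(X) = -121*X²/606
h(d) = 222 + 237*d (h(d) = 237*d + 222 = 222 + 237*d)
1/(h(-183) + F(-93)) = 1/((222 + 237*(-183)) - 121/606*(-93)²) = 1/((222 - 43371) - 121/606*8649) = 1/(-43149 - 348843/202) = 1/(-9064941/202) = -202/9064941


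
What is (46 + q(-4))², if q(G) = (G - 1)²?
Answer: 5041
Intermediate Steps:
q(G) = (-1 + G)²
(46 + q(-4))² = (46 + (-1 - 4)²)² = (46 + (-5)²)² = (46 + 25)² = 71² = 5041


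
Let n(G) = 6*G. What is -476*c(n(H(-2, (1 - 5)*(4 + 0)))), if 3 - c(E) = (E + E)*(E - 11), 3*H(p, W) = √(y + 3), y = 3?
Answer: 21420 - 20944*√6 ≈ -29882.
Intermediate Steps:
H(p, W) = √6/3 (H(p, W) = √(3 + 3)/3 = √6/3)
c(E) = 3 - 2*E*(-11 + E) (c(E) = 3 - (E + E)*(E - 11) = 3 - 2*E*(-11 + E))
-476*c(n(H(-2, (1 - 5)*(4 + 0)))) = -476*(3 - 2*(6*(√6/3))² + 22*(6*(√6/3))) = -476*(3 - 2*(2*√6)² + 22*(2*√6)) = -476*(3 - 2*24 + 44*√6) = -476*(3 - 48 + 44*√6) = -476*(-45 + 44*√6) = 21420 - 20944*√6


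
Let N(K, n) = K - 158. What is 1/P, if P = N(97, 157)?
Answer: -1/61 ≈ -0.016393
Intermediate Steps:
N(K, n) = -158 + K
P = -61 (P = -158 + 97 = -61)
1/P = 1/(-61) = -1/61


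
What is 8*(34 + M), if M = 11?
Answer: 360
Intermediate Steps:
8*(34 + M) = 8*(34 + 11) = 8*45 = 360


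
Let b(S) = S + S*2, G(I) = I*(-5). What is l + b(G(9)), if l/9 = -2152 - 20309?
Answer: -202284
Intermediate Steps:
G(I) = -5*I
b(S) = 3*S (b(S) = S + 2*S = 3*S)
l = -202149 (l = 9*(-2152 - 20309) = 9*(-22461) = -202149)
l + b(G(9)) = -202149 + 3*(-5*9) = -202149 + 3*(-45) = -202149 - 135 = -202284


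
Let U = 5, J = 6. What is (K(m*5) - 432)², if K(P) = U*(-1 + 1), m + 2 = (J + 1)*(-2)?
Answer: 186624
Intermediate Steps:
m = -16 (m = -2 + (6 + 1)*(-2) = -2 + 7*(-2) = -2 - 14 = -16)
K(P) = 0 (K(P) = 5*(-1 + 1) = 5*0 = 0)
(K(m*5) - 432)² = (0 - 432)² = (-432)² = 186624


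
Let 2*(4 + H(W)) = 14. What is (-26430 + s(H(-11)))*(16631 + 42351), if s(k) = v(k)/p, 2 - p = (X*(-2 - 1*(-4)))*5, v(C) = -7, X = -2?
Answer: -1558913027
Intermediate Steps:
H(W) = 3 (H(W) = -4 + (½)*14 = -4 + 7 = 3)
p = 22 (p = 2 - (-2*(-2 - 1*(-4)))*5 = 2 - (-2*(-2 + 4))*5 = 2 - (-2*2)*5 = 2 - (-4)*5 = 2 - 1*(-20) = 2 + 20 = 22)
s(k) = -7/22
(-26430 + s(H(-11)))*(16631 + 42351) = (-26430 - 7/22)*(16631 + 42351) = -581467/22*58982 = -1558913027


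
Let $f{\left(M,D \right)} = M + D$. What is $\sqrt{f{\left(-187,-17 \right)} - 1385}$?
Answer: $i \sqrt{1589} \approx 39.862 i$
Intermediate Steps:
$f{\left(M,D \right)} = D + M$
$\sqrt{f{\left(-187,-17 \right)} - 1385} = \sqrt{\left(-17 - 187\right) - 1385} = \sqrt{-204 - 1385} = \sqrt{-1589} = i \sqrt{1589}$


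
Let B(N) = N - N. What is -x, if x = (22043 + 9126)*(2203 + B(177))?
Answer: -68665307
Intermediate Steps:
B(N) = 0
x = 68665307 (x = (22043 + 9126)*(2203 + 0) = 31169*2203 = 68665307)
-x = -1*68665307 = -68665307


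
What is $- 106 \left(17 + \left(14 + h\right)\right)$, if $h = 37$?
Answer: $-7208$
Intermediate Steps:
$- 106 \left(17 + \left(14 + h\right)\right) = - 106 \left(17 + \left(14 + 37\right)\right) = - 106 \left(17 + 51\right) = \left(-106\right) 68 = -7208$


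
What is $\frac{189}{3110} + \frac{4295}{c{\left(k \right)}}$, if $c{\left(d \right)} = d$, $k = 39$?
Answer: $\frac{13364821}{121290} \approx 110.19$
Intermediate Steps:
$\frac{189}{3110} + \frac{4295}{c{\left(k \right)}} = \frac{189}{3110} + \frac{4295}{39} = \frac{13364821}{121290}$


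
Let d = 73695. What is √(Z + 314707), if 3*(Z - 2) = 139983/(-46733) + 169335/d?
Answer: √198634191627534103/794461 ≈ 560.99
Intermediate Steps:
Z = 23871132/13505837 (Z = 2 + (139983/(-46733) + 169335/73695)/3 = 2 + (139983*(-1/46733) + 169335*(1/73695))/3 = 2 + (-139983/46733 + 11289/4913)/3 = 2 + (⅓)*(-9421626/13505837) = 2 - 3140542/13505837 = 23871132/13505837 ≈ 1.7675)
√(Z + 314707) = √(23871132/13505837 + 314707) = √(4250405315891/13505837) = √198634191627534103/794461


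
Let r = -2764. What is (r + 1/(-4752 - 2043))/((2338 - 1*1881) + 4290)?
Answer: -18781381/32255865 ≈ -0.58226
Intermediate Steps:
(r + 1/(-4752 - 2043))/((2338 - 1*1881) + 4290) = (-2764 + 1/(-4752 - 2043))/((2338 - 1*1881) + 4290) = (-2764 + 1/(-6795))/((2338 - 1881) + 4290) = (-2764 - 1/6795)/(457 + 4290) = -18781381/6795/4747 = -18781381/6795*1/4747 = -18781381/32255865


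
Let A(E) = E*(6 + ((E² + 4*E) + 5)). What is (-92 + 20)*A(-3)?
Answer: 1728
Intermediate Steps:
A(E) = E*(11 + E² + 4*E) (A(E) = E*(6 + (5 + E² + 4*E)) = E*(11 + E² + 4*E))
(-92 + 20)*A(-3) = (-92 + 20)*(-3*(11 + (-3)² + 4*(-3))) = -(-216)*(11 + 9 - 12) = -(-216)*8 = -72*(-24) = 1728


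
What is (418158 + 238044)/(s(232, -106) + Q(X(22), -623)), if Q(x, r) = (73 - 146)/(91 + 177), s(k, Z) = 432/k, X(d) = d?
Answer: 5100001944/12355 ≈ 4.1279e+5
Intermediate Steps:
Q(x, r) = -73/268
(418158 + 238044)/(s(232, -106) + Q(X(22), -623)) = (418158 + 238044)/(432/232 - 73/268) = 656202/(432*(1/232) - 73/268) = 656202/(54/29 - 73/268) = 656202/(12355/7772) = 656202*(7772/12355) = 5100001944/12355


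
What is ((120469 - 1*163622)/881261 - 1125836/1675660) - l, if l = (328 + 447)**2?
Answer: -221735070612663169/369173451815 ≈ -6.0063e+5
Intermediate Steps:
l = 600625 (l = 775**2 = 600625)
((120469 - 1*163622)/881261 - 1125836/1675660) - l = ((120469 - 1*163622)/881261 - 1125836/1675660) - 1*600625 = ((120469 - 163622)*(1/881261) - 1125836*1/1675660) - 600625 = (-43153*1/881261 - 281459/418915) - 600625 = (-43153/881261 - 281459/418915) - 600625 = -266116278794/369173451815 - 600625 = -221735070612663169/369173451815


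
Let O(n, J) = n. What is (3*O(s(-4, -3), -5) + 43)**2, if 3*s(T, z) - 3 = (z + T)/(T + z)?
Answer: 2209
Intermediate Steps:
s(T, z) = 4/3 (s(T, z) = 1 + ((z + T)/(T + z))/3 = 1 + ((T + z)/(T + z))/3 = 1 + (1/3)*1 = 1 + 1/3 = 4/3)
(3*O(s(-4, -3), -5) + 43)**2 = (3*(4/3) + 43)**2 = (4 + 43)**2 = 47**2 = 2209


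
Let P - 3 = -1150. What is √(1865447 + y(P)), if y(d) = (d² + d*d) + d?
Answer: 3*√499502 ≈ 2120.3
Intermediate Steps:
P = -1147 (P = 3 - 1150 = -1147)
y(d) = d + 2*d² (y(d) = (d² + d²) + d = 2*d² + d = d + 2*d²)
√(1865447 + y(P)) = √(1865447 - 1147*(1 + 2*(-1147))) = √(1865447 - 1147*(1 - 2294)) = √(1865447 - 1147*(-2293)) = √(1865447 + 2630071) = √4495518 = 3*√499502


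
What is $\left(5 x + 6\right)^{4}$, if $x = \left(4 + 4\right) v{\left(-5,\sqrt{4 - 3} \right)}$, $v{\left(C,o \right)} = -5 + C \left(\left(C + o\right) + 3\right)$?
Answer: $1296$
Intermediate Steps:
$v{\left(C,o \right)} = -5 + C \left(3 + C + o\right)$
$x = 0$ ($x = \left(4 + 4\right) \left(-5 + \left(-5\right)^{2} + 3 \left(-5\right) - 5 \sqrt{4 - 3}\right) = 8 \left(-5 + 25 - 15 - 5 \sqrt{1}\right) = 8 \left(-5 + 25 - 15 - 5\right) = 8 \cdot 0 = 0$)
$\left(5 x + 6\right)^{4} = \left(5 \cdot 0 + 6\right)^{4} = \left(0 + 6\right)^{4} = 6^{4} = 1296$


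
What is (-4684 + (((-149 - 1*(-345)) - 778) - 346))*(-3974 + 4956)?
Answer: -5510984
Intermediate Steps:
(-4684 + (((-149 - 1*(-345)) - 778) - 346))*(-3974 + 4956) = (-4684 + (((-149 + 345) - 778) - 346))*982 = (-4684 + ((196 - 778) - 346))*982 = (-4684 + (-582 - 346))*982 = (-4684 - 928)*982 = -5612*982 = -5510984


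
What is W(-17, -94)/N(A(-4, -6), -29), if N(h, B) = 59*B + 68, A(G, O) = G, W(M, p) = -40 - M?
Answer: 23/1643 ≈ 0.013999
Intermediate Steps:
N(h, B) = 68 + 59*B
W(-17, -94)/N(A(-4, -6), -29) = (-40 - 1*(-17))/(68 + 59*(-29)) = (-40 + 17)/(68 - 1711) = -23/(-1643) = -23*(-1/1643) = 23/1643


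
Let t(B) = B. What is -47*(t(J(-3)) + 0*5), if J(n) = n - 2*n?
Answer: -141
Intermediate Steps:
J(n) = -n
-47*(t(J(-3)) + 0*5) = -47*(-1*(-3) + 0*5) = -47*(3 + 0) = -47*3 = -141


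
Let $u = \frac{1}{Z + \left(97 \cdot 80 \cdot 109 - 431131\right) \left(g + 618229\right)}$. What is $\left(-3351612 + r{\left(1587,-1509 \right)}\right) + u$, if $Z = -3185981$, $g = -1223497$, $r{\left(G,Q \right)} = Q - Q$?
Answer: $- \frac{841299097922614717}{251013272993} \approx -3.3516 \cdot 10^{6}$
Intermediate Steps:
$r{\left(G,Q \right)} = 0$
$u = - \frac{1}{251013272993}$ ($u = \frac{1}{-3185981 + \left(97 \cdot 80 \cdot 109 - 431131\right) \left(-1223497 + 618229\right)} = \frac{1}{-3185981 + \left(7760 \cdot 109 - 431131\right) \left(-605268\right)} = \frac{1}{-3185981 + \left(845840 - 431131\right) \left(-605268\right)} = \frac{1}{-3185981 + 414709 \left(-605268\right)} = \frac{1}{-3185981 - 251010087012} = \frac{1}{-251013272993} = - \frac{1}{251013272993} \approx -3.9839 \cdot 10^{-12}$)
$\left(-3351612 + r{\left(1587,-1509 \right)}\right) + u = \left(-3351612 + 0\right) - \frac{1}{251013272993} = -3351612 - \frac{1}{251013272993} = - \frac{841299097922614717}{251013272993}$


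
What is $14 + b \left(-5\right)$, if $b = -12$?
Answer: $74$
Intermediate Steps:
$14 + b \left(-5\right) = 14 - -60 = 14 + 60 = 74$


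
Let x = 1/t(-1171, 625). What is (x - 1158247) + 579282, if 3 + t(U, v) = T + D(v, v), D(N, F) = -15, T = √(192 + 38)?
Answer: -27211364/47 - √230/94 ≈ -5.7897e+5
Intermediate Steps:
T = √230 ≈ 15.166
t(U, v) = -18 + √230 (t(U, v) = -3 + (√230 - 15) = -3 + (-15 + √230) = -18 + √230)
x = 1/(-18 + √230) ≈ -0.35283
(x - 1158247) + 579282 = ((-9/47 - √230/94) - 1158247) + 579282 = (-54437618/47 - √230/94) + 579282 = -27211364/47 - √230/94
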